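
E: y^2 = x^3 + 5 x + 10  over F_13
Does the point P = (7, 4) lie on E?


Check whether y^2 = x^3 + 5 x + 10 (mod 13) for (x, y) = (7, 4).
LHS: y^2 = 4^2 mod 13 = 3
RHS: x^3 + 5 x + 10 = 7^3 + 5*7 + 10 mod 13 = 11
LHS != RHS

No, not on the curve


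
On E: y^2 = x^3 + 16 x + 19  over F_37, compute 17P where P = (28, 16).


k = 17 = 10001_2 (binary, LSB first: 10001)
Double-and-add from P = (28, 16):
  bit 0 = 1: acc = O + (28, 16) = (28, 16)
  bit 1 = 0: acc unchanged = (28, 16)
  bit 2 = 0: acc unchanged = (28, 16)
  bit 3 = 0: acc unchanged = (28, 16)
  bit 4 = 1: acc = (28, 16) + (1, 31) = (1, 6)

17P = (1, 6)


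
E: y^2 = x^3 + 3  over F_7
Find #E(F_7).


For each x in F_7, count y with y^2 = x^3 + 0 x + 3 mod 7:
  x = 1: RHS = 4, y in [2, 5]  -> 2 point(s)
  x = 2: RHS = 4, y in [2, 5]  -> 2 point(s)
  x = 3: RHS = 2, y in [3, 4]  -> 2 point(s)
  x = 4: RHS = 4, y in [2, 5]  -> 2 point(s)
  x = 5: RHS = 2, y in [3, 4]  -> 2 point(s)
  x = 6: RHS = 2, y in [3, 4]  -> 2 point(s)
Affine points: 12. Add the point at infinity: total = 13.

#E(F_7) = 13


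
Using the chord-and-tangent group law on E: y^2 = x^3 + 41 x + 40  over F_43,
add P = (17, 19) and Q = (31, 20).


P != Q, so use the chord formula.
s = (y2 - y1) / (x2 - x1) = (1) / (14) mod 43 = 40
x3 = s^2 - x1 - x2 mod 43 = 40^2 - 17 - 31 = 4
y3 = s (x1 - x3) - y1 mod 43 = 40 * (17 - 4) - 19 = 28

P + Q = (4, 28)


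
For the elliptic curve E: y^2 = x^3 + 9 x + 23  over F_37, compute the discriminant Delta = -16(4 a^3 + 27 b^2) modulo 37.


4 a^3 + 27 b^2 = 4*9^3 + 27*23^2 = 2916 + 14283 = 17199
Delta = -16 * (17199) = -275184
Delta mod 37 = 22

Delta = 22 (mod 37)


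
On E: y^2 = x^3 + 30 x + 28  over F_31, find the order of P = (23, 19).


Compute successive multiples of P until we hit O:
  1P = (23, 19)
  2P = (26, 1)
  3P = (18, 13)
  4P = (15, 3)
  5P = (28, 2)
  6P = (30, 11)
  7P = (16, 4)
  8P = (20, 14)
  ... (continuing to 31P)
  31P = O

ord(P) = 31


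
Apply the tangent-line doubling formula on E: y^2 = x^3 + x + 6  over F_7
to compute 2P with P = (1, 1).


Doubling: s = (3 x1^2 + a) / (2 y1)
s = (3*1^2 + 1) / (2*1) mod 7 = 2
x3 = s^2 - 2 x1 mod 7 = 2^2 - 2*1 = 2
y3 = s (x1 - x3) - y1 mod 7 = 2 * (1 - 2) - 1 = 4

2P = (2, 4)


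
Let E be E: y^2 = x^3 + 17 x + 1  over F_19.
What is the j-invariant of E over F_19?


Delta = -16(4 a^3 + 27 b^2) mod 19 = 4
-1728 * (4 a)^3 = -1728 * (4*17)^3 mod 19 = 1
j = 1 * 4^(-1) mod 19 = 5

j = 5 (mod 19)


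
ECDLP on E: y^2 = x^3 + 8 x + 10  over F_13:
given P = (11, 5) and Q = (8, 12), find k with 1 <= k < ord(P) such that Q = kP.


Enumerate multiples of P until we hit Q = (8, 12):
  1P = (11, 5)
  2P = (8, 1)
  3P = (3, 10)
  4P = (0, 6)
  5P = (12, 1)
  6P = (6, 1)
  7P = (6, 12)
  8P = (12, 12)
  9P = (0, 7)
  10P = (3, 3)
  11P = (8, 12)
Match found at i = 11.

k = 11


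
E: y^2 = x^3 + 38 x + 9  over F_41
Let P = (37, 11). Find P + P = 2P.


Doubling: s = (3 x1^2 + a) / (2 y1)
s = (3*37^2 + 38) / (2*11) mod 41 = 30
x3 = s^2 - 2 x1 mod 41 = 30^2 - 2*37 = 6
y3 = s (x1 - x3) - y1 mod 41 = 30 * (37 - 6) - 11 = 17

2P = (6, 17)


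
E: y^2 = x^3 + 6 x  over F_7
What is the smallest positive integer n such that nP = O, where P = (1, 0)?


Compute successive multiples of P until we hit O:
  1P = (1, 0)
  2P = O

ord(P) = 2


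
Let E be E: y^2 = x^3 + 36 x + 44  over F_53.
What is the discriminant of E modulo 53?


4 a^3 + 27 b^2 = 4*36^3 + 27*44^2 = 186624 + 52272 = 238896
Delta = -16 * (238896) = -3822336
Delta mod 53 = 24

Delta = 24 (mod 53)


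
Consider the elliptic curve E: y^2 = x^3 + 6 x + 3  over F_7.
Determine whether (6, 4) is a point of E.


Check whether y^2 = x^3 + 6 x + 3 (mod 7) for (x, y) = (6, 4).
LHS: y^2 = 4^2 mod 7 = 2
RHS: x^3 + 6 x + 3 = 6^3 + 6*6 + 3 mod 7 = 3
LHS != RHS

No, not on the curve


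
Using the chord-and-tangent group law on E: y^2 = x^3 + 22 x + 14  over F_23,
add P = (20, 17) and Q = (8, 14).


P != Q, so use the chord formula.
s = (y2 - y1) / (x2 - x1) = (20) / (11) mod 23 = 6
x3 = s^2 - x1 - x2 mod 23 = 6^2 - 20 - 8 = 8
y3 = s (x1 - x3) - y1 mod 23 = 6 * (20 - 8) - 17 = 9

P + Q = (8, 9)


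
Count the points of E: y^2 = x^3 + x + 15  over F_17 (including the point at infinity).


For each x in F_17, count y with y^2 = x^3 + 1 x + 15 mod 17:
  x = 0: RHS = 15, y in [7, 10]  -> 2 point(s)
  x = 1: RHS = 0, y in [0]  -> 1 point(s)
  x = 2: RHS = 8, y in [5, 12]  -> 2 point(s)
  x = 4: RHS = 15, y in [7, 10]  -> 2 point(s)
  x = 5: RHS = 9, y in [3, 14]  -> 2 point(s)
  x = 6: RHS = 16, y in [4, 13]  -> 2 point(s)
  x = 7: RHS = 8, y in [5, 12]  -> 2 point(s)
  x = 8: RHS = 8, y in [5, 12]  -> 2 point(s)
  x = 12: RHS = 4, y in [2, 15]  -> 2 point(s)
  x = 13: RHS = 15, y in [7, 10]  -> 2 point(s)
  x = 14: RHS = 2, y in [6, 11]  -> 2 point(s)
  x = 16: RHS = 13, y in [8, 9]  -> 2 point(s)
Affine points: 23. Add the point at infinity: total = 24.

#E(F_17) = 24


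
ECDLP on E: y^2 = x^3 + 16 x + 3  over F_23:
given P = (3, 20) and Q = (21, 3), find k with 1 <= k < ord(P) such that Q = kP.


Enumerate multiples of P until we hit Q = (21, 3):
  1P = (3, 20)
  2P = (0, 16)
  3P = (9, 18)
  4P = (6, 4)
  5P = (22, 20)
  6P = (21, 3)
Match found at i = 6.

k = 6


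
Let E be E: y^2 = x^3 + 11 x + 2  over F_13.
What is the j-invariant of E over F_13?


Delta = -16(4 a^3 + 27 b^2) mod 13 = 6
-1728 * (4 a)^3 = -1728 * (4*11)^3 mod 13 = 8
j = 8 * 6^(-1) mod 13 = 10

j = 10 (mod 13)


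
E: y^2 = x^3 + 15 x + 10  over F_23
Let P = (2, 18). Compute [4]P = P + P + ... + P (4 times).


k = 4 = 100_2 (binary, LSB first: 001)
Double-and-add from P = (2, 18):
  bit 0 = 0: acc unchanged = O
  bit 1 = 0: acc unchanged = O
  bit 2 = 1: acc = O + (17, 16) = (17, 16)

4P = (17, 16)


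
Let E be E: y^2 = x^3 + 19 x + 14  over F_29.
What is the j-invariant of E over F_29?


Delta = -16(4 a^3 + 27 b^2) mod 29 = 5
-1728 * (4 a)^3 = -1728 * (4*19)^3 mod 29 = 7
j = 7 * 5^(-1) mod 29 = 13

j = 13 (mod 29)


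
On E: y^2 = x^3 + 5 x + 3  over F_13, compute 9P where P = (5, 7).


k = 9 = 1001_2 (binary, LSB first: 1001)
Double-and-add from P = (5, 7):
  bit 0 = 1: acc = O + (5, 7) = (5, 7)
  bit 1 = 0: acc unchanged = (5, 7)
  bit 2 = 0: acc unchanged = (5, 7)
  bit 3 = 1: acc = (5, 7) + (1, 10) = (10, 0)

9P = (10, 0)


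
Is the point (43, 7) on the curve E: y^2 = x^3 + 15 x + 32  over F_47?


Check whether y^2 = x^3 + 15 x + 32 (mod 47) for (x, y) = (43, 7).
LHS: y^2 = 7^2 mod 47 = 2
RHS: x^3 + 15 x + 32 = 43^3 + 15*43 + 32 mod 47 = 2
LHS = RHS

Yes, on the curve


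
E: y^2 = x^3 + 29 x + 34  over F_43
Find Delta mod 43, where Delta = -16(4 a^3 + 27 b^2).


4 a^3 + 27 b^2 = 4*29^3 + 27*34^2 = 97556 + 31212 = 128768
Delta = -16 * (128768) = -2060288
Delta mod 43 = 14

Delta = 14 (mod 43)


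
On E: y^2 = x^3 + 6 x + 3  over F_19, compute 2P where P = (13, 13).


Doubling: s = (3 x1^2 + a) / (2 y1)
s = (3*13^2 + 6) / (2*13) mod 19 = 0
x3 = s^2 - 2 x1 mod 19 = 0^2 - 2*13 = 12
y3 = s (x1 - x3) - y1 mod 19 = 0 * (13 - 12) - 13 = 6

2P = (12, 6)


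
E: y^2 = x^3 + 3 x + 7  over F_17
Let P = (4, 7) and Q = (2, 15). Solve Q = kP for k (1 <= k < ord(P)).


Enumerate multiples of P until we hit Q = (2, 15):
  1P = (4, 7)
  2P = (9, 10)
  3P = (3, 14)
  4P = (8, 4)
  5P = (13, 4)
  6P = (2, 15)
Match found at i = 6.

k = 6


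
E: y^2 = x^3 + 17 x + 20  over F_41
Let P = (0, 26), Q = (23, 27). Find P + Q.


P != Q, so use the chord formula.
s = (y2 - y1) / (x2 - x1) = (1) / (23) mod 41 = 25
x3 = s^2 - x1 - x2 mod 41 = 25^2 - 0 - 23 = 28
y3 = s (x1 - x3) - y1 mod 41 = 25 * (0 - 28) - 26 = 12

P + Q = (28, 12)


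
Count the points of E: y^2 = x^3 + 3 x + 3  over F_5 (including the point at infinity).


For each x in F_5, count y with y^2 = x^3 + 3 x + 3 mod 5:
  x = 3: RHS = 4, y in [2, 3]  -> 2 point(s)
  x = 4: RHS = 4, y in [2, 3]  -> 2 point(s)
Affine points: 4. Add the point at infinity: total = 5.

#E(F_5) = 5


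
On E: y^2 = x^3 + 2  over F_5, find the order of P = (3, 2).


Compute successive multiples of P until we hit O:
  1P = (3, 2)
  2P = (3, 3)
  3P = O

ord(P) = 3


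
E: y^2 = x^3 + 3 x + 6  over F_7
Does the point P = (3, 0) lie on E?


Check whether y^2 = x^3 + 3 x + 6 (mod 7) for (x, y) = (3, 0).
LHS: y^2 = 0^2 mod 7 = 0
RHS: x^3 + 3 x + 6 = 3^3 + 3*3 + 6 mod 7 = 0
LHS = RHS

Yes, on the curve


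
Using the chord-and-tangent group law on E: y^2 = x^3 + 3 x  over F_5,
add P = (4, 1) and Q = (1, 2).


P != Q, so use the chord formula.
s = (y2 - y1) / (x2 - x1) = (1) / (2) mod 5 = 3
x3 = s^2 - x1 - x2 mod 5 = 3^2 - 4 - 1 = 4
y3 = s (x1 - x3) - y1 mod 5 = 3 * (4 - 4) - 1 = 4

P + Q = (4, 4)


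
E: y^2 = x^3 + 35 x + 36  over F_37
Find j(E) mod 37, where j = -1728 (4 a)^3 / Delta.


Delta = -16(4 a^3 + 27 b^2) mod 37 = 6
-1728 * (4 a)^3 = -1728 * (4*35)^3 mod 37 = 29
j = 29 * 6^(-1) mod 37 = 11

j = 11 (mod 37)


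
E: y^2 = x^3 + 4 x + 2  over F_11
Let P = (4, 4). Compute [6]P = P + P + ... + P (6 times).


k = 6 = 110_2 (binary, LSB first: 011)
Double-and-add from P = (4, 4):
  bit 0 = 0: acc unchanged = O
  bit 1 = 1: acc = O + (4, 7) = (4, 7)
  bit 2 = 1: acc = (4, 7) + (4, 4) = O

6P = O


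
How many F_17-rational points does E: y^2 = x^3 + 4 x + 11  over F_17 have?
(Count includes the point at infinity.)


For each x in F_17, count y with y^2 = x^3 + 4 x + 11 mod 17:
  x = 1: RHS = 16, y in [4, 13]  -> 2 point(s)
  x = 3: RHS = 16, y in [4, 13]  -> 2 point(s)
  x = 6: RHS = 13, y in [8, 9]  -> 2 point(s)
  x = 7: RHS = 8, y in [5, 12]  -> 2 point(s)
  x = 11: RHS = 9, y in [3, 14]  -> 2 point(s)
  x = 12: RHS = 2, y in [6, 11]  -> 2 point(s)
  x = 13: RHS = 16, y in [4, 13]  -> 2 point(s)
Affine points: 14. Add the point at infinity: total = 15.

#E(F_17) = 15


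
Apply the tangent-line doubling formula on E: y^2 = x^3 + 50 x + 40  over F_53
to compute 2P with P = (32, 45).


Doubling: s = (3 x1^2 + a) / (2 y1)
s = (3*32^2 + 50) / (2*45) mod 53 = 50
x3 = s^2 - 2 x1 mod 53 = 50^2 - 2*32 = 51
y3 = s (x1 - x3) - y1 mod 53 = 50 * (32 - 51) - 45 = 12

2P = (51, 12)


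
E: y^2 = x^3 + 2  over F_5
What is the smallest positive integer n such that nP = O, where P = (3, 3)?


Compute successive multiples of P until we hit O:
  1P = (3, 3)
  2P = (3, 2)
  3P = O

ord(P) = 3


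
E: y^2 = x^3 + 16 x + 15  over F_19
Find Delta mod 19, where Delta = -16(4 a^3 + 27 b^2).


4 a^3 + 27 b^2 = 4*16^3 + 27*15^2 = 16384 + 6075 = 22459
Delta = -16 * (22459) = -359344
Delta mod 19 = 3

Delta = 3 (mod 19)


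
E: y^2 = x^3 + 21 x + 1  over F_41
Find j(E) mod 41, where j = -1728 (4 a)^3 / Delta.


Delta = -16(4 a^3 + 27 b^2) mod 41 = 11
-1728 * (4 a)^3 = -1728 * (4*21)^3 mod 41 = 34
j = 34 * 11^(-1) mod 41 = 18

j = 18 (mod 41)


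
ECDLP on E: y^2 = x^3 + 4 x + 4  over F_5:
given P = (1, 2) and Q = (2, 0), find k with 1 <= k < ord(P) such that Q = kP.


Enumerate multiples of P until we hit Q = (2, 0):
  1P = (1, 2)
  2P = (2, 0)
Match found at i = 2.

k = 2


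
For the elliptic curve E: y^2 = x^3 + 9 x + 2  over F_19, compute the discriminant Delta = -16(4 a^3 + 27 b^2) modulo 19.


4 a^3 + 27 b^2 = 4*9^3 + 27*2^2 = 2916 + 108 = 3024
Delta = -16 * (3024) = -48384
Delta mod 19 = 9

Delta = 9 (mod 19)


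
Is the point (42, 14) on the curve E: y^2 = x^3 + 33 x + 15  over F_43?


Check whether y^2 = x^3 + 33 x + 15 (mod 43) for (x, y) = (42, 14).
LHS: y^2 = 14^2 mod 43 = 24
RHS: x^3 + 33 x + 15 = 42^3 + 33*42 + 15 mod 43 = 24
LHS = RHS

Yes, on the curve


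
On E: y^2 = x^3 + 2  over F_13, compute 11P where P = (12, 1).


k = 11 = 1011_2 (binary, LSB first: 1101)
Double-and-add from P = (12, 1):
  bit 0 = 1: acc = O + (12, 1) = (12, 1)
  bit 1 = 1: acc = (12, 1) + (1, 9) = (3, 9)
  bit 2 = 0: acc unchanged = (3, 9)
  bit 3 = 1: acc = (3, 9) + (10, 12) = (10, 1)

11P = (10, 1)


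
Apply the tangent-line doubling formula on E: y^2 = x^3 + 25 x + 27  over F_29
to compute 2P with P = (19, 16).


Doubling: s = (3 x1^2 + a) / (2 y1)
s = (3*19^2 + 25) / (2*16) mod 29 = 2
x3 = s^2 - 2 x1 mod 29 = 2^2 - 2*19 = 24
y3 = s (x1 - x3) - y1 mod 29 = 2 * (19 - 24) - 16 = 3

2P = (24, 3)


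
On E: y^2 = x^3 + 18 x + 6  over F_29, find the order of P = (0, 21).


Compute successive multiples of P until we hit O:
  1P = (0, 21)
  2P = (28, 25)
  3P = (17, 18)
  4P = (3, 0)
  5P = (17, 11)
  6P = (28, 4)
  7P = (0, 8)
  8P = O

ord(P) = 8


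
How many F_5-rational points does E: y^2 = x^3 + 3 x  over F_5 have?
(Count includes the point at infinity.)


For each x in F_5, count y with y^2 = x^3 + 3 x + 0 mod 5:
  x = 0: RHS = 0, y in [0]  -> 1 point(s)
  x = 1: RHS = 4, y in [2, 3]  -> 2 point(s)
  x = 2: RHS = 4, y in [2, 3]  -> 2 point(s)
  x = 3: RHS = 1, y in [1, 4]  -> 2 point(s)
  x = 4: RHS = 1, y in [1, 4]  -> 2 point(s)
Affine points: 9. Add the point at infinity: total = 10.

#E(F_5) = 10


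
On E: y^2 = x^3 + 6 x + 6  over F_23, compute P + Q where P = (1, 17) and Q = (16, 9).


P != Q, so use the chord formula.
s = (y2 - y1) / (x2 - x1) = (15) / (15) mod 23 = 1
x3 = s^2 - x1 - x2 mod 23 = 1^2 - 1 - 16 = 7
y3 = s (x1 - x3) - y1 mod 23 = 1 * (1 - 7) - 17 = 0

P + Q = (7, 0)


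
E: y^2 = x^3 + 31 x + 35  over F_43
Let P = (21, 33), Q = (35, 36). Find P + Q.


P != Q, so use the chord formula.
s = (y2 - y1) / (x2 - x1) = (3) / (14) mod 43 = 34
x3 = s^2 - x1 - x2 mod 43 = 34^2 - 21 - 35 = 25
y3 = s (x1 - x3) - y1 mod 43 = 34 * (21 - 25) - 33 = 3

P + Q = (25, 3)


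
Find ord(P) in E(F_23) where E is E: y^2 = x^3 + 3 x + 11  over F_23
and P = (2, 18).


Compute successive multiples of P until we hit O:
  1P = (2, 18)
  2P = (4, 8)
  3P = (19, 21)
  4P = (8, 8)
  5P = (3, 22)
  6P = (11, 15)
  7P = (5, 6)
  8P = (9, 10)
  ... (continuing to 27P)
  27P = O

ord(P) = 27


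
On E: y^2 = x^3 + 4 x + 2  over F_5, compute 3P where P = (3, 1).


k = 3 = 11_2 (binary, LSB first: 11)
Double-and-add from P = (3, 1):
  bit 0 = 1: acc = O + (3, 1) = (3, 1)
  bit 1 = 1: acc = (3, 1) + (3, 4) = O

3P = O


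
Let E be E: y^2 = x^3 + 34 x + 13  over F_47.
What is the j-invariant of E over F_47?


Delta = -16(4 a^3 + 27 b^2) mod 47 = 14
-1728 * (4 a)^3 = -1728 * (4*34)^3 mod 47 = 35
j = 35 * 14^(-1) mod 47 = 26

j = 26 (mod 47)


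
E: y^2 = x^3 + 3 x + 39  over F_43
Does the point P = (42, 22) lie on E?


Check whether y^2 = x^3 + 3 x + 39 (mod 43) for (x, y) = (42, 22).
LHS: y^2 = 22^2 mod 43 = 11
RHS: x^3 + 3 x + 39 = 42^3 + 3*42 + 39 mod 43 = 35
LHS != RHS

No, not on the curve


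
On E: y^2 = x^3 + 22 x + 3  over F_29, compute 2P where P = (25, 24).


Doubling: s = (3 x1^2 + a) / (2 y1)
s = (3*25^2 + 22) / (2*24) mod 29 = 22
x3 = s^2 - 2 x1 mod 29 = 22^2 - 2*25 = 28
y3 = s (x1 - x3) - y1 mod 29 = 22 * (25 - 28) - 24 = 26

2P = (28, 26)


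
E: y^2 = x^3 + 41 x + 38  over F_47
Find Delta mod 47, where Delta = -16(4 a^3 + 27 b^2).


4 a^3 + 27 b^2 = 4*41^3 + 27*38^2 = 275684 + 38988 = 314672
Delta = -16 * (314672) = -5034752
Delta mod 47 = 29

Delta = 29 (mod 47)


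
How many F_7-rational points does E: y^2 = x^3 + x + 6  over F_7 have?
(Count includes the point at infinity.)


For each x in F_7, count y with y^2 = x^3 + 1 x + 6 mod 7:
  x = 1: RHS = 1, y in [1, 6]  -> 2 point(s)
  x = 2: RHS = 2, y in [3, 4]  -> 2 point(s)
  x = 3: RHS = 1, y in [1, 6]  -> 2 point(s)
  x = 4: RHS = 4, y in [2, 5]  -> 2 point(s)
  x = 6: RHS = 4, y in [2, 5]  -> 2 point(s)
Affine points: 10. Add the point at infinity: total = 11.

#E(F_7) = 11


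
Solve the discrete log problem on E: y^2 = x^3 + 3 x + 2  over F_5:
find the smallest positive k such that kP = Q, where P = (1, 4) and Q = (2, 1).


Enumerate multiples of P until we hit Q = (2, 1):
  1P = (1, 4)
  2P = (2, 4)
  3P = (2, 1)
Match found at i = 3.

k = 3


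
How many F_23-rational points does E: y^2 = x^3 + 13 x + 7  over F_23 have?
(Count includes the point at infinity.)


For each x in F_23, count y with y^2 = x^3 + 13 x + 7 mod 23:
  x = 2: RHS = 18, y in [8, 15]  -> 2 point(s)
  x = 3: RHS = 4, y in [2, 21]  -> 2 point(s)
  x = 4: RHS = 8, y in [10, 13]  -> 2 point(s)
  x = 5: RHS = 13, y in [6, 17]  -> 2 point(s)
  x = 6: RHS = 2, y in [5, 18]  -> 2 point(s)
  x = 7: RHS = 4, y in [2, 21]  -> 2 point(s)
  x = 8: RHS = 2, y in [5, 18]  -> 2 point(s)
  x = 9: RHS = 2, y in [5, 18]  -> 2 point(s)
  x = 11: RHS = 9, y in [3, 20]  -> 2 point(s)
  x = 13: RHS = 4, y in [2, 21]  -> 2 point(s)
  x = 14: RHS = 12, y in [9, 14]  -> 2 point(s)
  x = 15: RHS = 12, y in [9, 14]  -> 2 point(s)
  x = 17: RHS = 12, y in [9, 14]  -> 2 point(s)
  x = 18: RHS = 1, y in [1, 22]  -> 2 point(s)
  x = 19: RHS = 6, y in [11, 12]  -> 2 point(s)
  x = 22: RHS = 16, y in [4, 19]  -> 2 point(s)
Affine points: 32. Add the point at infinity: total = 33.

#E(F_23) = 33


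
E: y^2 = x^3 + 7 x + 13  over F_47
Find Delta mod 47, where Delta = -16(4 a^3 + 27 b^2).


4 a^3 + 27 b^2 = 4*7^3 + 27*13^2 = 1372 + 4563 = 5935
Delta = -16 * (5935) = -94960
Delta mod 47 = 27

Delta = 27 (mod 47)


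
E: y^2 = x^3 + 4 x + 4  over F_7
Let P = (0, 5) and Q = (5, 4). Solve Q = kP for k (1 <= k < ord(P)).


Enumerate multiples of P until we hit Q = (5, 4):
  1P = (0, 5)
  2P = (1, 3)
  3P = (3, 1)
  4P = (5, 4)
Match found at i = 4.

k = 4


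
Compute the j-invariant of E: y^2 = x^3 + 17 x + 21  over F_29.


Delta = -16(4 a^3 + 27 b^2) mod 29 = 4
-1728 * (4 a)^3 = -1728 * (4*17)^3 mod 29 = 23
j = 23 * 4^(-1) mod 29 = 13

j = 13 (mod 29)


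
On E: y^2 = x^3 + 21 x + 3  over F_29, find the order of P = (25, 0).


Compute successive multiples of P until we hit O:
  1P = (25, 0)
  2P = O

ord(P) = 2


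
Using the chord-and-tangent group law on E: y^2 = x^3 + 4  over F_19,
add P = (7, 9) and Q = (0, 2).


P != Q, so use the chord formula.
s = (y2 - y1) / (x2 - x1) = (12) / (12) mod 19 = 1
x3 = s^2 - x1 - x2 mod 19 = 1^2 - 7 - 0 = 13
y3 = s (x1 - x3) - y1 mod 19 = 1 * (7 - 13) - 9 = 4

P + Q = (13, 4)


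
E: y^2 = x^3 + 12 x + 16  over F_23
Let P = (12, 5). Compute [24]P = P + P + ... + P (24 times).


k = 24 = 11000_2 (binary, LSB first: 00011)
Double-and-add from P = (12, 5):
  bit 0 = 0: acc unchanged = O
  bit 1 = 0: acc unchanged = O
  bit 2 = 0: acc unchanged = O
  bit 3 = 1: acc = O + (22, 7) = (22, 7)
  bit 4 = 1: acc = (22, 7) + (15, 12) = (2, 5)

24P = (2, 5)


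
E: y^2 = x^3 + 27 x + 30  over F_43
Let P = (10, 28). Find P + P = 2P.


Doubling: s = (3 x1^2 + a) / (2 y1)
s = (3*10^2 + 27) / (2*28) mod 43 = 2
x3 = s^2 - 2 x1 mod 43 = 2^2 - 2*10 = 27
y3 = s (x1 - x3) - y1 mod 43 = 2 * (10 - 27) - 28 = 24

2P = (27, 24)


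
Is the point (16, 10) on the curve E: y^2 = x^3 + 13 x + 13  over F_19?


Check whether y^2 = x^3 + 13 x + 13 (mod 19) for (x, y) = (16, 10).
LHS: y^2 = 10^2 mod 19 = 5
RHS: x^3 + 13 x + 13 = 16^3 + 13*16 + 13 mod 19 = 4
LHS != RHS

No, not on the curve


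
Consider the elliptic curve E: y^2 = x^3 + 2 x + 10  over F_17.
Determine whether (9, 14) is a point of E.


Check whether y^2 = x^3 + 2 x + 10 (mod 17) for (x, y) = (9, 14).
LHS: y^2 = 14^2 mod 17 = 9
RHS: x^3 + 2 x + 10 = 9^3 + 2*9 + 10 mod 17 = 9
LHS = RHS

Yes, on the curve


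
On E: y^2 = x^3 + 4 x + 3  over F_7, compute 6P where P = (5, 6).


k = 6 = 110_2 (binary, LSB first: 011)
Double-and-add from P = (5, 6):
  bit 0 = 0: acc unchanged = O
  bit 1 = 1: acc = O + (5, 1) = (5, 1)
  bit 2 = 1: acc = (5, 1) + (5, 6) = O

6P = O


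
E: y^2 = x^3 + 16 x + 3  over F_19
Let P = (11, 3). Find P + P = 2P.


Doubling: s = (3 x1^2 + a) / (2 y1)
s = (3*11^2 + 16) / (2*3) mod 19 = 3
x3 = s^2 - 2 x1 mod 19 = 3^2 - 2*11 = 6
y3 = s (x1 - x3) - y1 mod 19 = 3 * (11 - 6) - 3 = 12

2P = (6, 12)


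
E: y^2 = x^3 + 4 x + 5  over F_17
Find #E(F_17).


For each x in F_17, count y with y^2 = x^3 + 4 x + 5 mod 17:
  x = 2: RHS = 4, y in [2, 15]  -> 2 point(s)
  x = 4: RHS = 0, y in [0]  -> 1 point(s)
  x = 7: RHS = 2, y in [6, 11]  -> 2 point(s)
  x = 10: RHS = 8, y in [5, 12]  -> 2 point(s)
  x = 12: RHS = 13, y in [8, 9]  -> 2 point(s)
  x = 14: RHS = 0, y in [0]  -> 1 point(s)
  x = 16: RHS = 0, y in [0]  -> 1 point(s)
Affine points: 11. Add the point at infinity: total = 12.

#E(F_17) = 12


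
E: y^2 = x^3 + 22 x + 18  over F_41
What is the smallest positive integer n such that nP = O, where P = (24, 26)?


Compute successive multiples of P until we hit O:
  1P = (24, 26)
  2P = (11, 22)
  3P = (1, 0)
  4P = (11, 19)
  5P = (24, 15)
  6P = O

ord(P) = 6


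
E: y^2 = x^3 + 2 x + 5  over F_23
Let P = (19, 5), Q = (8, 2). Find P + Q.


P != Q, so use the chord formula.
s = (y2 - y1) / (x2 - x1) = (20) / (12) mod 23 = 17
x3 = s^2 - x1 - x2 mod 23 = 17^2 - 19 - 8 = 9
y3 = s (x1 - x3) - y1 mod 23 = 17 * (19 - 9) - 5 = 4

P + Q = (9, 4)


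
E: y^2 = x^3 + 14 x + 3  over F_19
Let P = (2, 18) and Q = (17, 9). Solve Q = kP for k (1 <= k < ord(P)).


Enumerate multiples of P until we hit Q = (17, 9):
  1P = (2, 18)
  2P = (13, 11)
  3P = (11, 5)
  4P = (17, 10)
  5P = (4, 16)
  6P = (14, 13)
  7P = (7, 11)
  8P = (15, 4)
  9P = (18, 8)
  10P = (8, 0)
  11P = (18, 11)
  12P = (15, 15)
  13P = (7, 8)
  14P = (14, 6)
  15P = (4, 3)
  16P = (17, 9)
Match found at i = 16.

k = 16


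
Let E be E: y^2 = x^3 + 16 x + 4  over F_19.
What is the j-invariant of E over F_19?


Delta = -16(4 a^3 + 27 b^2) mod 19 = 3
-1728 * (4 a)^3 = -1728 * (4*16)^3 mod 19 = 1
j = 1 * 3^(-1) mod 19 = 13

j = 13 (mod 19)


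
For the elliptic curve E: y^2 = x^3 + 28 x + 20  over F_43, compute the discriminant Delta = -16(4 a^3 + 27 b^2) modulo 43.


4 a^3 + 27 b^2 = 4*28^3 + 27*20^2 = 87808 + 10800 = 98608
Delta = -16 * (98608) = -1577728
Delta mod 43 = 28

Delta = 28 (mod 43)


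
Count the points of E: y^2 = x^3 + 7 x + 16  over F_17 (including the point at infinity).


For each x in F_17, count y with y^2 = x^3 + 7 x + 16 mod 17:
  x = 0: RHS = 16, y in [4, 13]  -> 2 point(s)
  x = 2: RHS = 4, y in [2, 15]  -> 2 point(s)
  x = 3: RHS = 13, y in [8, 9]  -> 2 point(s)
  x = 6: RHS = 2, y in [6, 11]  -> 2 point(s)
  x = 7: RHS = 0, y in [0]  -> 1 point(s)
  x = 9: RHS = 9, y in [3, 14]  -> 2 point(s)
  x = 10: RHS = 15, y in [7, 10]  -> 2 point(s)
  x = 11: RHS = 13, y in [8, 9]  -> 2 point(s)
  x = 12: RHS = 9, y in [3, 14]  -> 2 point(s)
  x = 13: RHS = 9, y in [3, 14]  -> 2 point(s)
  x = 14: RHS = 2, y in [6, 11]  -> 2 point(s)
  x = 16: RHS = 8, y in [5, 12]  -> 2 point(s)
Affine points: 23. Add the point at infinity: total = 24.

#E(F_17) = 24


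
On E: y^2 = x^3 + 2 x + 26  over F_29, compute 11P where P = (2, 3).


k = 11 = 1011_2 (binary, LSB first: 1101)
Double-and-add from P = (2, 3):
  bit 0 = 1: acc = O + (2, 3) = (2, 3)
  bit 1 = 1: acc = (2, 3) + (24, 23) = (23, 28)
  bit 2 = 0: acc unchanged = (23, 28)
  bit 3 = 1: acc = (23, 28) + (6, 15) = (5, 25)

11P = (5, 25)


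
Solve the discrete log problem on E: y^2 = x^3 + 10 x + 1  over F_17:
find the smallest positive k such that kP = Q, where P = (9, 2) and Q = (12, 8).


Enumerate multiples of P until we hit Q = (12, 8):
  1P = (9, 2)
  2P = (12, 8)
Match found at i = 2.

k = 2


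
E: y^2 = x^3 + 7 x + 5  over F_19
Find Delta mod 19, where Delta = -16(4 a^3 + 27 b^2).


4 a^3 + 27 b^2 = 4*7^3 + 27*5^2 = 1372 + 675 = 2047
Delta = -16 * (2047) = -32752
Delta mod 19 = 4

Delta = 4 (mod 19)


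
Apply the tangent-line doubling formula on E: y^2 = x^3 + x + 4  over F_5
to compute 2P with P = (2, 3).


Doubling: s = (3 x1^2 + a) / (2 y1)
s = (3*2^2 + 1) / (2*3) mod 5 = 3
x3 = s^2 - 2 x1 mod 5 = 3^2 - 2*2 = 0
y3 = s (x1 - x3) - y1 mod 5 = 3 * (2 - 0) - 3 = 3

2P = (0, 3)


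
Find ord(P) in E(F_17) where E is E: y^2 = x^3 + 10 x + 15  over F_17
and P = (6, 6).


Compute successive multiples of P until we hit O:
  1P = (6, 6)
  2P = (3, 15)
  3P = (0, 10)
  4P = (2, 14)
  5P = (13, 8)
  6P = (13, 9)
  7P = (2, 3)
  8P = (0, 7)
  ... (continuing to 11P)
  11P = O

ord(P) = 11


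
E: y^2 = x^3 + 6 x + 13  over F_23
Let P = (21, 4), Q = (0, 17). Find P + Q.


P != Q, so use the chord formula.
s = (y2 - y1) / (x2 - x1) = (13) / (2) mod 23 = 18
x3 = s^2 - x1 - x2 mod 23 = 18^2 - 21 - 0 = 4
y3 = s (x1 - x3) - y1 mod 23 = 18 * (21 - 4) - 4 = 3

P + Q = (4, 3)


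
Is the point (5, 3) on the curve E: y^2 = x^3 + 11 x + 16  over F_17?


Check whether y^2 = x^3 + 11 x + 16 (mod 17) for (x, y) = (5, 3).
LHS: y^2 = 3^2 mod 17 = 9
RHS: x^3 + 11 x + 16 = 5^3 + 11*5 + 16 mod 17 = 9
LHS = RHS

Yes, on the curve


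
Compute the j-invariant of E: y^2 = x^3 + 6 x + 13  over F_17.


Delta = -16(4 a^3 + 27 b^2) mod 17 = 4
-1728 * (4 a)^3 = -1728 * (4*6)^3 mod 17 = 1
j = 1 * 4^(-1) mod 17 = 13

j = 13 (mod 17)


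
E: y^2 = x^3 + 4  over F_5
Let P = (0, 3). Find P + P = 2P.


Doubling: s = (3 x1^2 + a) / (2 y1)
s = (3*0^2 + 0) / (2*3) mod 5 = 0
x3 = s^2 - 2 x1 mod 5 = 0^2 - 2*0 = 0
y3 = s (x1 - x3) - y1 mod 5 = 0 * (0 - 0) - 3 = 2

2P = (0, 2)


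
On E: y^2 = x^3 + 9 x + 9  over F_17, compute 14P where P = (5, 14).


k = 14 = 1110_2 (binary, LSB first: 0111)
Double-and-add from P = (5, 14):
  bit 0 = 0: acc unchanged = O
  bit 1 = 1: acc = O + (16, 4) = (16, 4)
  bit 2 = 1: acc = (16, 4) + (0, 3) = (2, 16)
  bit 3 = 1: acc = (2, 16) + (15, 0) = (16, 13)

14P = (16, 13)


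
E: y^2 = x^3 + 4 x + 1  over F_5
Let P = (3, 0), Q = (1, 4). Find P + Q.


P != Q, so use the chord formula.
s = (y2 - y1) / (x2 - x1) = (4) / (3) mod 5 = 3
x3 = s^2 - x1 - x2 mod 5 = 3^2 - 3 - 1 = 0
y3 = s (x1 - x3) - y1 mod 5 = 3 * (3 - 0) - 0 = 4

P + Q = (0, 4)


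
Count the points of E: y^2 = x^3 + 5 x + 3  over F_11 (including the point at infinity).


For each x in F_11, count y with y^2 = x^3 + 5 x + 3 mod 11:
  x = 0: RHS = 3, y in [5, 6]  -> 2 point(s)
  x = 1: RHS = 9, y in [3, 8]  -> 2 point(s)
  x = 3: RHS = 1, y in [1, 10]  -> 2 point(s)
  x = 8: RHS = 5, y in [4, 7]  -> 2 point(s)
Affine points: 8. Add the point at infinity: total = 9.

#E(F_11) = 9


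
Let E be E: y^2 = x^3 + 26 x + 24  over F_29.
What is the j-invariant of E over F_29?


Delta = -16(4 a^3 + 27 b^2) mod 29 = 5
-1728 * (4 a)^3 = -1728 * (4*26)^3 mod 29 = 28
j = 28 * 5^(-1) mod 29 = 23

j = 23 (mod 29)


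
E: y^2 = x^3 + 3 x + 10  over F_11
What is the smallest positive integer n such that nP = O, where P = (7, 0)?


Compute successive multiples of P until we hit O:
  1P = (7, 0)
  2P = O

ord(P) = 2


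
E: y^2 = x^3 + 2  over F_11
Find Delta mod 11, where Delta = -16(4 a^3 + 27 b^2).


4 a^3 + 27 b^2 = 4*0^3 + 27*2^2 = 0 + 108 = 108
Delta = -16 * (108) = -1728
Delta mod 11 = 10

Delta = 10 (mod 11)


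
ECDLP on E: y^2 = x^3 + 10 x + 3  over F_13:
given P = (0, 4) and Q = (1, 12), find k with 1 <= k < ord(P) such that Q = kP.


Enumerate multiples of P until we hit Q = (1, 12):
  1P = (0, 4)
  2P = (4, 4)
  3P = (9, 9)
  4P = (8, 6)
  5P = (1, 12)
Match found at i = 5.

k = 5


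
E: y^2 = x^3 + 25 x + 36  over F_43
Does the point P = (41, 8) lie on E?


Check whether y^2 = x^3 + 25 x + 36 (mod 43) for (x, y) = (41, 8).
LHS: y^2 = 8^2 mod 43 = 21
RHS: x^3 + 25 x + 36 = 41^3 + 25*41 + 36 mod 43 = 21
LHS = RHS

Yes, on the curve


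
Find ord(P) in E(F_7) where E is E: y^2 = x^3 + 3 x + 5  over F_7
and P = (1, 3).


Compute successive multiples of P until we hit O:
  1P = (1, 3)
  2P = (6, 6)
  3P = (4, 5)
  4P = (4, 2)
  5P = (6, 1)
  6P = (1, 4)
  7P = O

ord(P) = 7


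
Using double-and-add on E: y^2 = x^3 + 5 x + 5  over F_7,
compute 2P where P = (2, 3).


k = 2 = 10_2 (binary, LSB first: 01)
Double-and-add from P = (2, 3):
  bit 0 = 0: acc unchanged = O
  bit 1 = 1: acc = O + (5, 6) = (5, 6)

2P = (5, 6)


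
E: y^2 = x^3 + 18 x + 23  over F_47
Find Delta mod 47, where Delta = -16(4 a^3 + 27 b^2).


4 a^3 + 27 b^2 = 4*18^3 + 27*23^2 = 23328 + 14283 = 37611
Delta = -16 * (37611) = -601776
Delta mod 47 = 12

Delta = 12 (mod 47)


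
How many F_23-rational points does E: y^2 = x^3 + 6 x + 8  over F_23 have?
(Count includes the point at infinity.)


For each x in F_23, count y with y^2 = x^3 + 6 x + 8 mod 23:
  x = 0: RHS = 8, y in [10, 13]  -> 2 point(s)
  x = 4: RHS = 4, y in [2, 21]  -> 2 point(s)
  x = 5: RHS = 2, y in [5, 18]  -> 2 point(s)
  x = 7: RHS = 2, y in [5, 18]  -> 2 point(s)
  x = 8: RHS = 16, y in [4, 19]  -> 2 point(s)
  x = 9: RHS = 9, y in [3, 20]  -> 2 point(s)
  x = 11: RHS = 2, y in [5, 18]  -> 2 point(s)
  x = 13: RHS = 6, y in [11, 12]  -> 2 point(s)
  x = 15: RHS = 0, y in [0]  -> 1 point(s)
  x = 17: RHS = 9, y in [3, 20]  -> 2 point(s)
  x = 19: RHS = 12, y in [9, 14]  -> 2 point(s)
  x = 20: RHS = 9, y in [3, 20]  -> 2 point(s)
  x = 22: RHS = 1, y in [1, 22]  -> 2 point(s)
Affine points: 25. Add the point at infinity: total = 26.

#E(F_23) = 26


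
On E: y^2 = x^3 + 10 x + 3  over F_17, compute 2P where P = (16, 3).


Doubling: s = (3 x1^2 + a) / (2 y1)
s = (3*16^2 + 10) / (2*3) mod 17 = 5
x3 = s^2 - 2 x1 mod 17 = 5^2 - 2*16 = 10
y3 = s (x1 - x3) - y1 mod 17 = 5 * (16 - 10) - 3 = 10

2P = (10, 10)


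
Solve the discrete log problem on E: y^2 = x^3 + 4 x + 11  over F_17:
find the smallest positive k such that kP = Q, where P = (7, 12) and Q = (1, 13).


Enumerate multiples of P until we hit Q = (1, 13):
  1P = (7, 12)
  2P = (1, 13)
Match found at i = 2.

k = 2


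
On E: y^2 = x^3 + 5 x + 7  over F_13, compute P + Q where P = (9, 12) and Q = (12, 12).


P != Q, so use the chord formula.
s = (y2 - y1) / (x2 - x1) = (0) / (3) mod 13 = 0
x3 = s^2 - x1 - x2 mod 13 = 0^2 - 9 - 12 = 5
y3 = s (x1 - x3) - y1 mod 13 = 0 * (9 - 5) - 12 = 1

P + Q = (5, 1)


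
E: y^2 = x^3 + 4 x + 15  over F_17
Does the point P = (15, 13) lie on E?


Check whether y^2 = x^3 + 4 x + 15 (mod 17) for (x, y) = (15, 13).
LHS: y^2 = 13^2 mod 17 = 16
RHS: x^3 + 4 x + 15 = 15^3 + 4*15 + 15 mod 17 = 16
LHS = RHS

Yes, on the curve


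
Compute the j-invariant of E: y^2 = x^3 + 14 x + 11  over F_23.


Delta = -16(4 a^3 + 27 b^2) mod 23 = 19
-1728 * (4 a)^3 = -1728 * (4*14)^3 mod 23 = 13
j = 13 * 19^(-1) mod 23 = 14

j = 14 (mod 23)


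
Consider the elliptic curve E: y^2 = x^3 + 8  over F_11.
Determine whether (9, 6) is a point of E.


Check whether y^2 = x^3 + 0 x + 8 (mod 11) for (x, y) = (9, 6).
LHS: y^2 = 6^2 mod 11 = 3
RHS: x^3 + 0 x + 8 = 9^3 + 0*9 + 8 mod 11 = 0
LHS != RHS

No, not on the curve


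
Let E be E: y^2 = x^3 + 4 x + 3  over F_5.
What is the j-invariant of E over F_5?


Delta = -16(4 a^3 + 27 b^2) mod 5 = 1
-1728 * (4 a)^3 = -1728 * (4*4)^3 mod 5 = 2
j = 2 * 1^(-1) mod 5 = 2

j = 2 (mod 5)


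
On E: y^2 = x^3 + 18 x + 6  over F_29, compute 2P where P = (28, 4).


Doubling: s = (3 x1^2 + a) / (2 y1)
s = (3*28^2 + 18) / (2*4) mod 29 = 28
x3 = s^2 - 2 x1 mod 29 = 28^2 - 2*28 = 3
y3 = s (x1 - x3) - y1 mod 29 = 28 * (28 - 3) - 4 = 0

2P = (3, 0)


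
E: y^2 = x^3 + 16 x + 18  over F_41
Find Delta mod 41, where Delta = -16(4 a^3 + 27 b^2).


4 a^3 + 27 b^2 = 4*16^3 + 27*18^2 = 16384 + 8748 = 25132
Delta = -16 * (25132) = -402112
Delta mod 41 = 16

Delta = 16 (mod 41)


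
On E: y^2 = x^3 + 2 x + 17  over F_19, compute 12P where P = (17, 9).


k = 12 = 1100_2 (binary, LSB first: 0011)
Double-and-add from P = (17, 9):
  bit 0 = 0: acc unchanged = O
  bit 1 = 0: acc unchanged = O
  bit 2 = 1: acc = O + (6, 6) = (6, 6)
  bit 3 = 1: acc = (6, 6) + (5, 0) = (6, 13)

12P = (6, 13)


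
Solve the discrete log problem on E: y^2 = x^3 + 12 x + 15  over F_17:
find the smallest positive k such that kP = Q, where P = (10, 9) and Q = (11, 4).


Enumerate multiples of P until we hit Q = (11, 4):
  1P = (10, 9)
  2P = (16, 6)
  3P = (4, 5)
  4P = (11, 13)
  5P = (12, 0)
  6P = (11, 4)
Match found at i = 6.

k = 6


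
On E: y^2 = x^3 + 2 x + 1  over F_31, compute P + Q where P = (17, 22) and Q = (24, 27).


P != Q, so use the chord formula.
s = (y2 - y1) / (x2 - x1) = (5) / (7) mod 31 = 14
x3 = s^2 - x1 - x2 mod 31 = 14^2 - 17 - 24 = 0
y3 = s (x1 - x3) - y1 mod 31 = 14 * (17 - 0) - 22 = 30

P + Q = (0, 30)


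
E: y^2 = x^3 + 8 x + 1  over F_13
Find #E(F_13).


For each x in F_13, count y with y^2 = x^3 + 8 x + 1 mod 13:
  x = 0: RHS = 1, y in [1, 12]  -> 2 point(s)
  x = 1: RHS = 10, y in [6, 7]  -> 2 point(s)
  x = 2: RHS = 12, y in [5, 8]  -> 2 point(s)
  x = 3: RHS = 0, y in [0]  -> 1 point(s)
  x = 5: RHS = 10, y in [6, 7]  -> 2 point(s)
  x = 7: RHS = 10, y in [6, 7]  -> 2 point(s)
  x = 9: RHS = 9, y in [3, 10]  -> 2 point(s)
  x = 11: RHS = 3, y in [4, 9]  -> 2 point(s)
Affine points: 15. Add the point at infinity: total = 16.

#E(F_13) = 16


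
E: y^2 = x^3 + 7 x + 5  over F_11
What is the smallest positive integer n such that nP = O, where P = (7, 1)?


Compute successive multiples of P until we hit O:
  1P = (7, 1)
  2P = (8, 10)
  3P = (0, 7)
  4P = (9, 7)
  5P = (4, 8)
  6P = (3, 8)
  7P = (2, 4)
  8P = (5, 0)
  ... (continuing to 16P)
  16P = O

ord(P) = 16


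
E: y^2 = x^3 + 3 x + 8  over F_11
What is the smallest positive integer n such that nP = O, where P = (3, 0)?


Compute successive multiples of P until we hit O:
  1P = (3, 0)
  2P = O

ord(P) = 2


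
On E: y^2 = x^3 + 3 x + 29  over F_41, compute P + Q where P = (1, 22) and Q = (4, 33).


P != Q, so use the chord formula.
s = (y2 - y1) / (x2 - x1) = (11) / (3) mod 41 = 31
x3 = s^2 - x1 - x2 mod 41 = 31^2 - 1 - 4 = 13
y3 = s (x1 - x3) - y1 mod 41 = 31 * (1 - 13) - 22 = 16

P + Q = (13, 16)


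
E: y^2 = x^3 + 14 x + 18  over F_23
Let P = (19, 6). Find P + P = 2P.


Doubling: s = (3 x1^2 + a) / (2 y1)
s = (3*19^2 + 14) / (2*6) mod 23 = 9
x3 = s^2 - 2 x1 mod 23 = 9^2 - 2*19 = 20
y3 = s (x1 - x3) - y1 mod 23 = 9 * (19 - 20) - 6 = 8

2P = (20, 8)


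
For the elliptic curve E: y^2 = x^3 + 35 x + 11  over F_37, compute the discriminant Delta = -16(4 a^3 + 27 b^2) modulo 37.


4 a^3 + 27 b^2 = 4*35^3 + 27*11^2 = 171500 + 3267 = 174767
Delta = -16 * (174767) = -2796272
Delta mod 37 = 3

Delta = 3 (mod 37)


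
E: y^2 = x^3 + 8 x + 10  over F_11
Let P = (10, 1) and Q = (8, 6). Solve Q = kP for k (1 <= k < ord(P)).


Enumerate multiples of P until we hit Q = (8, 6):
  1P = (10, 1)
  2P = (2, 10)
  3P = (8, 5)
  4P = (8, 6)
Match found at i = 4.

k = 4


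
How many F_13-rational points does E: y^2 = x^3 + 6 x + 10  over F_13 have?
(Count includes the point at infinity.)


For each x in F_13, count y with y^2 = x^3 + 6 x + 10 mod 13:
  x = 0: RHS = 10, y in [6, 7]  -> 2 point(s)
  x = 1: RHS = 4, y in [2, 11]  -> 2 point(s)
  x = 2: RHS = 4, y in [2, 11]  -> 2 point(s)
  x = 3: RHS = 3, y in [4, 9]  -> 2 point(s)
  x = 5: RHS = 9, y in [3, 10]  -> 2 point(s)
  x = 9: RHS = 0, y in [0]  -> 1 point(s)
  x = 10: RHS = 4, y in [2, 11]  -> 2 point(s)
  x = 11: RHS = 3, y in [4, 9]  -> 2 point(s)
  x = 12: RHS = 3, y in [4, 9]  -> 2 point(s)
Affine points: 17. Add the point at infinity: total = 18.

#E(F_13) = 18


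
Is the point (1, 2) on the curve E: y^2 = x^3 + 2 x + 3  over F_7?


Check whether y^2 = x^3 + 2 x + 3 (mod 7) for (x, y) = (1, 2).
LHS: y^2 = 2^2 mod 7 = 4
RHS: x^3 + 2 x + 3 = 1^3 + 2*1 + 3 mod 7 = 6
LHS != RHS

No, not on the curve


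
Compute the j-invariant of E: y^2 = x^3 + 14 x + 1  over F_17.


Delta = -16(4 a^3 + 27 b^2) mod 17 = 4
-1728 * (4 a)^3 = -1728 * (4*14)^3 mod 17 = 2
j = 2 * 4^(-1) mod 17 = 9

j = 9 (mod 17)


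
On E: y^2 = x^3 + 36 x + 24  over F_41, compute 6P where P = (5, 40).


k = 6 = 110_2 (binary, LSB first: 011)
Double-and-add from P = (5, 40):
  bit 0 = 0: acc unchanged = O
  bit 1 = 1: acc = O + (26, 39) = (26, 39)
  bit 2 = 1: acc = (26, 39) + (32, 23) = (22, 5)

6P = (22, 5)


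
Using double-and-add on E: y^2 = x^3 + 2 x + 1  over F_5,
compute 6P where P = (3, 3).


k = 6 = 110_2 (binary, LSB first: 011)
Double-and-add from P = (3, 3):
  bit 0 = 0: acc unchanged = O
  bit 1 = 1: acc = O + (0, 4) = (0, 4)
  bit 2 = 1: acc = (0, 4) + (1, 2) = (3, 2)

6P = (3, 2)


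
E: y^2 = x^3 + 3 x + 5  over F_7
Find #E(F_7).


For each x in F_7, count y with y^2 = x^3 + 3 x + 5 mod 7:
  x = 1: RHS = 2, y in [3, 4]  -> 2 point(s)
  x = 4: RHS = 4, y in [2, 5]  -> 2 point(s)
  x = 6: RHS = 1, y in [1, 6]  -> 2 point(s)
Affine points: 6. Add the point at infinity: total = 7.

#E(F_7) = 7


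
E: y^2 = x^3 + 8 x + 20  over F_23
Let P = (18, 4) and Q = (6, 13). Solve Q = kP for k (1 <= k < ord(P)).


Enumerate multiples of P until we hit Q = (6, 13):
  1P = (18, 4)
  2P = (3, 5)
  3P = (11, 17)
  4P = (12, 21)
  5P = (17, 20)
  6P = (14, 1)
  7P = (16, 9)
  8P = (1, 11)
  9P = (6, 10)
  10P = (5, 1)
  11P = (4, 1)
  12P = (19, 4)
  13P = (9, 19)
  14P = (9, 4)
  15P = (19, 19)
  16P = (4, 22)
  17P = (5, 22)
  18P = (6, 13)
Match found at i = 18.

k = 18


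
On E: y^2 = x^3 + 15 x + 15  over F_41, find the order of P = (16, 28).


Compute successive multiples of P until we hit O:
  1P = (16, 28)
  2P = (18, 7)
  3P = (25, 5)
  4P = (4, 37)
  5P = (19, 5)
  6P = (1, 21)
  7P = (8, 14)
  8P = (38, 36)
  ... (continuing to 47P)
  47P = O

ord(P) = 47


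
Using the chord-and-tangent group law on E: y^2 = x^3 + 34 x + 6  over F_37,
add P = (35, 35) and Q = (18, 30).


P != Q, so use the chord formula.
s = (y2 - y1) / (x2 - x1) = (32) / (20) mod 37 = 9
x3 = s^2 - x1 - x2 mod 37 = 9^2 - 35 - 18 = 28
y3 = s (x1 - x3) - y1 mod 37 = 9 * (35 - 28) - 35 = 28

P + Q = (28, 28)


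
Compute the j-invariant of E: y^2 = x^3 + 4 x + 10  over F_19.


Delta = -16(4 a^3 + 27 b^2) mod 19 = 14
-1728 * (4 a)^3 = -1728 * (4*4)^3 mod 19 = 11
j = 11 * 14^(-1) mod 19 = 13

j = 13 (mod 19)


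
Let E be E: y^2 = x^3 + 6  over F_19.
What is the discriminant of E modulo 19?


4 a^3 + 27 b^2 = 4*0^3 + 27*6^2 = 0 + 972 = 972
Delta = -16 * (972) = -15552
Delta mod 19 = 9

Delta = 9 (mod 19)


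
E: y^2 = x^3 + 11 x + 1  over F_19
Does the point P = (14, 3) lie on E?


Check whether y^2 = x^3 + 11 x + 1 (mod 19) for (x, y) = (14, 3).
LHS: y^2 = 3^2 mod 19 = 9
RHS: x^3 + 11 x + 1 = 14^3 + 11*14 + 1 mod 19 = 11
LHS != RHS

No, not on the curve


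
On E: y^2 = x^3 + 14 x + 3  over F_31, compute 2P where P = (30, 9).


Doubling: s = (3 x1^2 + a) / (2 y1)
s = (3*30^2 + 14) / (2*9) mod 31 = 13
x3 = s^2 - 2 x1 mod 31 = 13^2 - 2*30 = 16
y3 = s (x1 - x3) - y1 mod 31 = 13 * (30 - 16) - 9 = 18

2P = (16, 18)


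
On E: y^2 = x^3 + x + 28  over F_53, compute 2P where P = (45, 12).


Doubling: s = (3 x1^2 + a) / (2 y1)
s = (3*45^2 + 1) / (2*12) mod 53 = 50
x3 = s^2 - 2 x1 mod 53 = 50^2 - 2*45 = 25
y3 = s (x1 - x3) - y1 mod 53 = 50 * (45 - 25) - 12 = 34

2P = (25, 34)


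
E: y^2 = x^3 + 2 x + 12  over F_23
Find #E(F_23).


For each x in F_23, count y with y^2 = x^3 + 2 x + 12 mod 23:
  x = 0: RHS = 12, y in [9, 14]  -> 2 point(s)
  x = 2: RHS = 1, y in [1, 22]  -> 2 point(s)
  x = 5: RHS = 9, y in [3, 20]  -> 2 point(s)
  x = 7: RHS = 1, y in [1, 22]  -> 2 point(s)
  x = 9: RHS = 0, y in [0]  -> 1 point(s)
  x = 11: RHS = 8, y in [10, 13]  -> 2 point(s)
  x = 12: RHS = 16, y in [4, 19]  -> 2 point(s)
  x = 13: RHS = 4, y in [2, 21]  -> 2 point(s)
  x = 14: RHS = 1, y in [1, 22]  -> 2 point(s)
  x = 15: RHS = 13, y in [6, 17]  -> 2 point(s)
  x = 16: RHS = 0, y in [0]  -> 1 point(s)
  x = 19: RHS = 9, y in [3, 20]  -> 2 point(s)
  x = 20: RHS = 2, y in [5, 18]  -> 2 point(s)
  x = 21: RHS = 0, y in [0]  -> 1 point(s)
  x = 22: RHS = 9, y in [3, 20]  -> 2 point(s)
Affine points: 27. Add the point at infinity: total = 28.

#E(F_23) = 28


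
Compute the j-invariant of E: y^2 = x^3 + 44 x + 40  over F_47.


Delta = -16(4 a^3 + 27 b^2) mod 47 = 18
-1728 * (4 a)^3 = -1728 * (4*44)^3 mod 47 = 27
j = 27 * 18^(-1) mod 47 = 25

j = 25 (mod 47)


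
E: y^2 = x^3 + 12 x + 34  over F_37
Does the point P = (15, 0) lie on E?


Check whether y^2 = x^3 + 12 x + 34 (mod 37) for (x, y) = (15, 0).
LHS: y^2 = 0^2 mod 37 = 0
RHS: x^3 + 12 x + 34 = 15^3 + 12*15 + 34 mod 37 = 0
LHS = RHS

Yes, on the curve
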